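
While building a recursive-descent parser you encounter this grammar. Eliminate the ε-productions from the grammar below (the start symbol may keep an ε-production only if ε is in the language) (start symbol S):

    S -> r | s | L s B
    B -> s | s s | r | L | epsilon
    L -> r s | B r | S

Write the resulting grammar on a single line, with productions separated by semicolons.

S -> r | s | L s B | L s; B -> s | s s | r | L; L -> r s | B r | r | S

The nullable symbols are {B}.
ε ∉ L(G), so no ε-production is kept.
Expand every rule over subsets of its nullable positions: S → L s B gives L s B | L s. L → B r gives B r | r.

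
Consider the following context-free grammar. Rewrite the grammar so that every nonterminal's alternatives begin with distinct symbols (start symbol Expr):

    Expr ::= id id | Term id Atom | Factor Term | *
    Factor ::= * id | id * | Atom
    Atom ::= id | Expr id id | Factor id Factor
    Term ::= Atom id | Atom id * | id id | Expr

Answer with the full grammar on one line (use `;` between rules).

Expr ::= id id | Term id Atom | Factor Term | *; Factor ::= * id | id * | Atom; Atom ::= id | Expr id id | Factor id Factor; Term ::= id id | Expr | Atom id Term1; Term1 ::= ε | *

Term has alternatives sharing prefix 'Atom id': factor to Term → Atom id Term1 with Term1 → ε | *.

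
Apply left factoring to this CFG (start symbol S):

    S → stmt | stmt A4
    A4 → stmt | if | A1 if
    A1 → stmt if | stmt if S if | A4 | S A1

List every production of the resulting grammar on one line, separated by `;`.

S → stmt S'; A4 → stmt | if | A1 if; A1 → A4 | S A1 | stmt if A1'; S' → eps | A4; A1' → eps | S if

S has alternatives sharing prefix 'stmt': factor to S → stmt S' with S' → ε | A4.
A1 has alternatives sharing prefix 'stmt if': factor to A1 → stmt if A1' with A1' → ε | S if.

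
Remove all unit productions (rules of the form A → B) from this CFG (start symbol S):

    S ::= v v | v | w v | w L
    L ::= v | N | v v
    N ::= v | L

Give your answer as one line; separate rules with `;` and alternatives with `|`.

Unit pairs: L ⇒* {N}; N ⇒* {L}.
For every A with A ⇒* B via unit rules, add B's non-unit alternatives to A; then delete every rule of the form X → Y.

S ::= v v | v | w v | w L; L ::= v | v v; N ::= v | v v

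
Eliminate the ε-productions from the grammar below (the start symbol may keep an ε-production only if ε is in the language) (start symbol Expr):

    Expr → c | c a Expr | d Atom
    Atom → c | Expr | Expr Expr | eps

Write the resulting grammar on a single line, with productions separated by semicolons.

Nullable nonterminals: {Atom}.
ε ∉ L(G), so no ε-production is kept.
For each production, add variants omitting each subset of nullable occurrences: Expr → d Atom gives d Atom | d.

Expr → c | c a Expr | d Atom | d; Atom → c | Expr | Expr Expr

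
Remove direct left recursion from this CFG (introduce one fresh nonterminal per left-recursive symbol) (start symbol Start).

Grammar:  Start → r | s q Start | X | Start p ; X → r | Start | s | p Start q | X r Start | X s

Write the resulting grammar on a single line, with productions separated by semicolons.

Directly left-recursive nonterminals: Start, X.
For Start: α = {p}, β = {r, s q Start, X}. Rewrite as Start → β Start1 and Start1 → α Start1 | ε.
For X: α = {r Start, s}, β = {r, Start, s, p Start q}. Rewrite as X → β X1 and X1 → α X1 | ε.

Start → r Start1 | s q Start Start1 | X Start1; X → r X1 | Start X1 | s X1 | p Start q X1; Start1 → p Start1 | ε; X1 → r Start X1 | s X1 | ε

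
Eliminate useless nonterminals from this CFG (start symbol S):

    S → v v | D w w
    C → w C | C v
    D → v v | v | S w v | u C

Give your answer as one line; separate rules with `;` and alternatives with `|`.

S → v v | D w w; D → v v | v | S w v

Generating nonterminals: {D, S}.
Reachable from S after that: {D, S}.
Removed useless symbols: {C} and every production mentioning them.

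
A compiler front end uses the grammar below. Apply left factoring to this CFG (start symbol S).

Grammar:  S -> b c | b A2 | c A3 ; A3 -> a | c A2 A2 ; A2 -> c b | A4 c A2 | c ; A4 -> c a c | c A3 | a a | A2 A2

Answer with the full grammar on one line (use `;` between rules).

S has alternatives sharing prefix 'b': factor to S → b S' with S' → c | A2.
A2 has alternatives sharing prefix 'c': factor to A2 → c A2' with A2' → b | ε.
A4 has alternatives sharing prefix 'c': factor to A4 → c A4' with A4' → a c | A3.

S -> c A3 | b S'; A3 -> a | c A2 A2; A2 -> A4 c A2 | c A2'; A4 -> a a | A2 A2 | c A4'; S' -> c | A2; A2' -> b | ε; A4' -> a c | A3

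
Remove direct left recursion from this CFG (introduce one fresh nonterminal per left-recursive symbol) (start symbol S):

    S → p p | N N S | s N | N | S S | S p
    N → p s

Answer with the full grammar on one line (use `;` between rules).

S → p p S' | N N S S' | s N S' | N S'; N → p s; S' → S S' | p S' | epsilon

Left recursion appears on S.
For S: α = {S, p}, β = {p p, N N S, s N, N}. Rewrite as S → β S' and S' → α S' | ε.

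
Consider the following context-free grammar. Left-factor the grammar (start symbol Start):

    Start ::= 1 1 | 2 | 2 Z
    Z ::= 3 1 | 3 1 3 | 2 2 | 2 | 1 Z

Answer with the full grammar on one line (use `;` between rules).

Start ::= 1 1 | 2 Start1; Z ::= 1 Z | 3 1 Z1 | 2 Z2; Start1 ::= ε | Z; Z1 ::= ε | 3; Z2 ::= 2 | ε

Start has alternatives sharing prefix '2': factor to Start → 2 Start1 with Start1 → ε | Z.
Z has alternatives sharing prefix '3 1': factor to Z → 3 1 Z1 with Z1 → ε | 3.
Z has alternatives sharing prefix '2': factor to Z → 2 Z2 with Z2 → 2 | ε.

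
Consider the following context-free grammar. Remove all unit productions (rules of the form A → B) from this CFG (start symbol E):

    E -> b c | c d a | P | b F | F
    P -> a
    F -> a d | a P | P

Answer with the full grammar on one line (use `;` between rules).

E -> b c | c d a | b F | a | a d | a P; P -> a; F -> a d | a P | a

Unit pairs: E ⇒* {F, P}; F ⇒* {P}.
For each unit pair (A, B), copy every non-unit production of B to A, then drop all unit productions.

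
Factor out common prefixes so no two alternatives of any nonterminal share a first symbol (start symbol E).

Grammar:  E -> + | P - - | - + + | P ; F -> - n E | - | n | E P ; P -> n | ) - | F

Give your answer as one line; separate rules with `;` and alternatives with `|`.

E has alternatives sharing prefix 'P': factor to E → P E' with E' → - - | ε.
F has alternatives sharing prefix '-': factor to F → - F' with F' → n E | ε.

E -> + | - + + | P E'; F -> n | E P | - F'; P -> n | ) - | F; E' -> - - | ε; F' -> n E | ε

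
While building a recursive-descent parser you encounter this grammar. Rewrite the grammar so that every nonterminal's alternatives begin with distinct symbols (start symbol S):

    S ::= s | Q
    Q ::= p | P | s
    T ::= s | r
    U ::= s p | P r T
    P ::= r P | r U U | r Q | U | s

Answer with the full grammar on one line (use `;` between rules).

S ::= s | Q; Q ::= p | P | s; T ::= s | r; U ::= s p | P r T; P ::= U | s | r P'; P' ::= P | U U | Q

P has alternatives sharing prefix 'r': factor to P → r P' with P' → P | U U | Q.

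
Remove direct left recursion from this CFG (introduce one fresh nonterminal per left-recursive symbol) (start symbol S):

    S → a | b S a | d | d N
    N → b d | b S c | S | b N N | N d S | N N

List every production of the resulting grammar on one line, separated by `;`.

S → a | b S a | d | d N; N → b d N' | b S c N' | S N' | b N N N'; N' → d S N' | N N' | ε

N is directly left-recursive.
For N: α = {d S, N}, β = {b d, b S c, S, b N N}. Rewrite as N → β N' and N' → α N' | ε.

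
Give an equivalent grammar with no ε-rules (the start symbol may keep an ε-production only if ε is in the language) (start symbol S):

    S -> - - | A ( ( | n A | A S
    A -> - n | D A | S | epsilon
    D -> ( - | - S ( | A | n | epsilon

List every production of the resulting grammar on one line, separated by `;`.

S -> - - | A ( ( | ( ( | n A | n | A S; A -> - n | D A | D | S; D -> ( - | - S ( | A | n

Nullable set = {A, D}.
ε ∉ L(G), so no ε-production is kept.
Expand every rule over subsets of its nullable positions: S → A ( ( gives A ( ( | ( (. S → n A gives n A | n. A → D A gives D A | D.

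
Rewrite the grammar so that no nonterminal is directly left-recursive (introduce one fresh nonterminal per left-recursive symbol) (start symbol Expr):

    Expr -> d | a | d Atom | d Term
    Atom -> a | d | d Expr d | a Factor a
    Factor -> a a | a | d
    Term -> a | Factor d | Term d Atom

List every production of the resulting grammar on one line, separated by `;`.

Expr -> d | a | d Atom | d Term; Atom -> a | d | d Expr d | a Factor a; Factor -> a a | a | d; Term -> a Term1 | Factor d Term1; Term1 -> d Atom Term1 | ε

Term is directly left-recursive.
For Term: α = {d Atom}, β = {a, Factor d}. Rewrite as Term → β Term1 and Term1 → α Term1 | ε.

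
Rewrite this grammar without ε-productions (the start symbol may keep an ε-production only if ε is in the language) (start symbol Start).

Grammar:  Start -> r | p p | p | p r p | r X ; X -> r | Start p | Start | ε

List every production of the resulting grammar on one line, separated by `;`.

Start -> r | p p | p | p r p | r X; X -> r | Start p | Start

Nullable set = {X}.
ε ∉ L(G), so no ε-production is kept.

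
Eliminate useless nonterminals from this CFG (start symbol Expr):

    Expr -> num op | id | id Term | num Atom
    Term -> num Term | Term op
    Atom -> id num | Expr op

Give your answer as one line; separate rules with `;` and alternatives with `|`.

Expr -> num op | id | num Atom; Atom -> id num | Expr op

Generating nonterminals: {Atom, Expr}.
Reachable from Expr after that: {Atom, Expr}.
Removed useless symbols: {Term} and every production mentioning them.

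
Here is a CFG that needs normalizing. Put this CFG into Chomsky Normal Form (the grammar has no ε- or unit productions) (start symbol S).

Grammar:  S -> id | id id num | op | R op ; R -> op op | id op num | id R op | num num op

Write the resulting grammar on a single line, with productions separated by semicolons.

Introduce a nonterminal for each terminal appearing in a rule of length ≥ 2: X1 → id, X2 → num, X3 → op.
Binarize each right-hand side of length ≥ 3 by chaining fresh nonterminals (Y1, Y2, …): affected rules were S → X1 X1 X2; R → X1 X3 X2; R → X1 R X3; R → X2 X2 X3.

S -> id | X1 Y1 | op | R X3; R -> X3 X3 | X1 Y2 | X1 Y3 | X2 Y4; X1 -> id; X2 -> num; X3 -> op; Y1 -> X1 X2; Y2 -> X3 X2; Y3 -> R X3; Y4 -> X2 X3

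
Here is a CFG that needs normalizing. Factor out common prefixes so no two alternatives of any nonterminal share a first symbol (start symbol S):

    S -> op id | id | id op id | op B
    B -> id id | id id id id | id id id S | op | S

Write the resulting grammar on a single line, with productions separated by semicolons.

S has alternatives sharing prefix 'op': factor to S → op S' with S' → id | B.
S has alternatives sharing prefix 'id': factor to S → id S'' with S'' → ε | op id.
B has alternatives sharing prefix 'id id': factor to B → id id B' with B' → ε | id id | id S.
B' has alternatives sharing prefix 'id': factor to B' → id B'' with B'' → id | S.

S -> op S' | id S''; B -> op | S | id id B'; S' -> id | B; S'' -> ε | op id; B' -> ε | id B''; B'' -> id | S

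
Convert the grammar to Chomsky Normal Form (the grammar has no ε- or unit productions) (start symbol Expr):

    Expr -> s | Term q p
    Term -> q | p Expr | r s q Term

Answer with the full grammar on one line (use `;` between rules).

Introduce a nonterminal for each terminal appearing in a rule of length ≥ 2: X1 → q, X2 → p, X3 → r, X4 → s.
Binarize each right-hand side of length ≥ 3 by chaining fresh nonterminals (Y1, Y2, …): affected rules were Expr → Term X1 X2; Term → X3 X4 X1 Term.

Expr -> s | Term Y1; Term -> q | X2 Expr | X3 Y2; X1 -> q; X2 -> p; X3 -> r; X4 -> s; Y1 -> X1 X2; Y2 -> X4 Y3; Y3 -> X1 Term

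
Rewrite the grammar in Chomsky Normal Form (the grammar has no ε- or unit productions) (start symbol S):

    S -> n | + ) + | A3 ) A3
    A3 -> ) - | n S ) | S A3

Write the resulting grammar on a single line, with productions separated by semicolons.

S -> n | X1 Y1 | A3 Y2; A3 -> X2 X3 | X4 Y3 | S A3; X1 -> +; X2 -> ); X3 -> -; X4 -> n; Y1 -> X2 X1; Y2 -> X2 A3; Y3 -> S X2

Introduce a nonterminal for each terminal appearing in a rule of length ≥ 2: X1 → +, X2 → ), X3 → -, X4 → n.
Binarize each right-hand side of length ≥ 3 by chaining fresh nonterminals (Y1, Y2, …): affected rules were S → X1 X2 X1; S → A3 X2 A3; A3 → X4 S X2.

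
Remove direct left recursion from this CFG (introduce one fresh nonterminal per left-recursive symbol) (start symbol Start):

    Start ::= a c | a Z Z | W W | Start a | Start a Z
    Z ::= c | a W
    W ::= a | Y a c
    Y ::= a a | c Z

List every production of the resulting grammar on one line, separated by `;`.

Start is directly left-recursive.
For Start: α = {a, a Z}, β = {a c, a Z Z, W W}. Rewrite as Start → β Start1 and Start1 → α Start1 | ε.

Start ::= a c Start1 | a Z Z Start1 | W W Start1; Z ::= c | a W; W ::= a | Y a c; Y ::= a a | c Z; Start1 ::= a Start1 | a Z Start1 | ε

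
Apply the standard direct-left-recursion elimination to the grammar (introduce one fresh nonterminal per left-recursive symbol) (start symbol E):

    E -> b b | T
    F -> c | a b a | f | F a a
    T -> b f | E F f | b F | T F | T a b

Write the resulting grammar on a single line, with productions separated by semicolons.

E -> b b | T; F -> c F' | a b a F' | f F'; T -> b f T' | E F f T' | b F T'; F' -> a a F' | ε; T' -> F T' | a b T' | ε

Directly left-recursive nonterminals: F, T.
For F: α = {a a}, β = {c, a b a, f}. Rewrite as F → β F' and F' → α F' | ε.
For T: α = {F, a b}, β = {b f, E F f, b F}. Rewrite as T → β T' and T' → α T' | ε.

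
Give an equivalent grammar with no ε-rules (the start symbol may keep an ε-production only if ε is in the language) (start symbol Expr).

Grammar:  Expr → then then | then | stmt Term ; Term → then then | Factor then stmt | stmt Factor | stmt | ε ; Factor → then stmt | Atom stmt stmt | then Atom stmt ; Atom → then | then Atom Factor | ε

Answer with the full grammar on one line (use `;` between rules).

Nullable nonterminals: {Atom, Term}.
ε ∉ L(G), so no ε-production is kept.
Add the nullable-subset variants: Expr → stmt Term gives stmt Term | stmt. Factor → Atom stmt stmt gives Atom stmt stmt | stmt stmt. Atom → then Atom Factor gives then Atom Factor | then Factor.

Expr → then then | then | stmt Term | stmt; Term → then then | Factor then stmt | stmt Factor | stmt; Factor → then stmt | Atom stmt stmt | stmt stmt | then Atom stmt; Atom → then | then Atom Factor | then Factor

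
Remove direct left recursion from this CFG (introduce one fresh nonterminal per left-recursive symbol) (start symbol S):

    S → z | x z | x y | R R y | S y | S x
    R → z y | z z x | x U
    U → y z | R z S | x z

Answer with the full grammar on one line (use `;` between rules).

Left recursion appears on S.
For S: α = {y, x}, β = {z, x z, x y, R R y}. Rewrite as S → β S' and S' → α S' | ε.

S → z S' | x z S' | x y S' | R R y S'; R → z y | z z x | x U; U → y z | R z S | x z; S' → y S' | x S' | ε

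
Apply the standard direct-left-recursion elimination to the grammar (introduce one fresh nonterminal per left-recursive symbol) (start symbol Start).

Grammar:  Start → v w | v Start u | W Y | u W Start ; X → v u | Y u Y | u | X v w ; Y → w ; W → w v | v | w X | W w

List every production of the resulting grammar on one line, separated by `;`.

Start → v w | v Start u | W Y | u W Start; X → v u X1 | Y u Y X1 | u X1; Y → w; W → w v W1 | v W1 | w X W1; X1 → v w X1 | ε; W1 → w W1 | ε

Directly left-recursive nonterminals: X, W.
For X: α = {v w}, β = {v u, Y u Y, u}. Rewrite as X → β X1 and X1 → α X1 | ε.
For W: α = {w}, β = {w v, v, w X}. Rewrite as W → β W1 and W1 → α W1 | ε.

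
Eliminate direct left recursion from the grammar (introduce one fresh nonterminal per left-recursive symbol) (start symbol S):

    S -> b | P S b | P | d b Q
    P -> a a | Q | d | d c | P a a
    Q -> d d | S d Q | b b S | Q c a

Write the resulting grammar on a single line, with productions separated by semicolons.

S -> b | P S b | P | d b Q; P -> a a P' | Q P' | d P' | d c P'; Q -> d d Q' | S d Q Q' | b b S Q'; P' -> a a P' | ε; Q' -> c a Q' | ε

Left recursion appears on P, Q.
For P: α = {a a}, β = {a a, Q, d, d c}. Rewrite as P → β P' and P' → α P' | ε.
For Q: α = {c a}, β = {d d, S d Q, b b S}. Rewrite as Q → β Q' and Q' → α Q' | ε.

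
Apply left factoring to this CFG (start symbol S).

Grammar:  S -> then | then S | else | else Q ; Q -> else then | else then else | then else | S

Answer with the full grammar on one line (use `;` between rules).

S -> then S' | else S''; Q -> then else | S | else then Q'; S' -> epsilon | S; S'' -> epsilon | Q; Q' -> epsilon | else

S has alternatives sharing prefix 'then': factor to S → then S' with S' → ε | S.
S has alternatives sharing prefix 'else': factor to S → else S'' with S'' → ε | Q.
Q has alternatives sharing prefix 'else then': factor to Q → else then Q' with Q' → ε | else.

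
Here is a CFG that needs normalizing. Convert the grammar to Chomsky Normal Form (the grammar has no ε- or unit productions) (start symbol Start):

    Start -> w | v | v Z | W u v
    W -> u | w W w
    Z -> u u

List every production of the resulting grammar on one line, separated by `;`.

Introduce a nonterminal for each terminal appearing in a rule of length ≥ 2: X1 → v, X2 → u, X3 → w.
Binarize each right-hand side of length ≥ 3 by chaining fresh nonterminals (Y1, Y2, …): affected rules were Start → W X2 X1; W → X3 W X3.

Start -> w | v | X1 Z | W Y1; W -> u | X3 Y2; Z -> X2 X2; X1 -> v; X2 -> u; X3 -> w; Y1 -> X2 X1; Y2 -> W X3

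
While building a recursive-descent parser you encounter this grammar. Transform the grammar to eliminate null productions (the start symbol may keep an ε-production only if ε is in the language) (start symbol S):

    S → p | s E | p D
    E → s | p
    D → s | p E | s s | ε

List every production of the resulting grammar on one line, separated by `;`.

Nullable set = {D}.
ε ∉ L(G), so no ε-production is kept.

S → p | s E | p D; E → s | p; D → s | p E | s s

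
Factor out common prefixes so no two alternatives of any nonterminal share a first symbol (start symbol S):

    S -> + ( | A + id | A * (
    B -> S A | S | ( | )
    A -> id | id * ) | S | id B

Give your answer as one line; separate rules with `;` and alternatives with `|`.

S -> + ( | A S'; B -> ( | ) | S B'; A -> S | id A'; S' -> + id | * (; B' -> A | ε; A' -> ε | * ) | B

S has alternatives sharing prefix 'A': factor to S → A S' with S' → + id | * (.
B has alternatives sharing prefix 'S': factor to B → S B' with B' → A | ε.
A has alternatives sharing prefix 'id': factor to A → id A' with A' → ε | * ) | B.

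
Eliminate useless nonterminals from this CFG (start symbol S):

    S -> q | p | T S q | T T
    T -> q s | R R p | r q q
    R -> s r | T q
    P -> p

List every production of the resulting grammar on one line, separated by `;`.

Generating nonterminals: {P, R, S, T}.
Reachable from S after that: {R, S, T}.
Removed useless symbols: {P} and every production mentioning them.

S -> q | p | T S q | T T; T -> q s | R R p | r q q; R -> s r | T q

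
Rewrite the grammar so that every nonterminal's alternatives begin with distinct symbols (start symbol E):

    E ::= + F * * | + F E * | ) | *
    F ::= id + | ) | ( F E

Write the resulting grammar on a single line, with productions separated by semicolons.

E has alternatives sharing prefix '+ F': factor to E → + F E' with E' → * * | E *.

E ::= ) | * | + F E'; F ::= id + | ) | ( F E; E' ::= * * | E *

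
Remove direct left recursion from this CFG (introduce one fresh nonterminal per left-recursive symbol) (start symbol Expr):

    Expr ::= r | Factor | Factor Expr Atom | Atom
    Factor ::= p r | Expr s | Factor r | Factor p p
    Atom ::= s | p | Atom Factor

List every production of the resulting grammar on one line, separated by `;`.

Factor, Atom are directly left-recursive.
For Factor: α = {r, p p}, β = {p r, Expr s}. Rewrite as Factor → β Factor1 and Factor1 → α Factor1 | ε.
For Atom: α = {Factor}, β = {s, p}. Rewrite as Atom → β Atom1 and Atom1 → α Atom1 | ε.

Expr ::= r | Factor | Factor Expr Atom | Atom; Factor ::= p r Factor1 | Expr s Factor1; Atom ::= s Atom1 | p Atom1; Factor1 ::= r Factor1 | p p Factor1 | ε; Atom1 ::= Factor Atom1 | ε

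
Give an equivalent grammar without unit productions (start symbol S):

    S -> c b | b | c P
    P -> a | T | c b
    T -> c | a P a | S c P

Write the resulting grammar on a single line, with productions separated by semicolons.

Unit pairs: P ⇒* {T}.
Replace each nonterminal's rules with the union of the non-unit rules of every nonterminal it unit-derives.

S -> c b | b | c P; P -> a | c b | c | a P a | S c P; T -> c | a P a | S c P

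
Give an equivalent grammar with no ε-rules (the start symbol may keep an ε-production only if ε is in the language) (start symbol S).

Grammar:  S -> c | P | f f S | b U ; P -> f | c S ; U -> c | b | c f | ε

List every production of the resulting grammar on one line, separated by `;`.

S -> c | P | f f S | b U | b; P -> f | c S; U -> c | b | c f

Nullable nonterminals: {U}.
ε ∉ L(G), so no ε-production is kept.
Add the nullable-subset variants: S → b U gives b U | b.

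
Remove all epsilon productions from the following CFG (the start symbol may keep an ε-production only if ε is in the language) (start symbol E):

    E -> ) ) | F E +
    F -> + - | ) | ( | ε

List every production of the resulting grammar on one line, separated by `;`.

E -> ) ) | F E + | E +; F -> + - | ) | (

Nullable nonterminals: {F}.
ε ∉ L(G), so no ε-production is kept.
For each production, add variants omitting each subset of nullable occurrences: E → F E + gives F E + | E +.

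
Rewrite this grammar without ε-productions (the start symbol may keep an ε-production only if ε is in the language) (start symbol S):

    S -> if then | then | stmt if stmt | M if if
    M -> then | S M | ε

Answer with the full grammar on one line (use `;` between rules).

S -> if then | then | stmt if stmt | M if if | if if; M -> then | S M | S

Nullable nonterminals: {M}.
ε ∉ L(G), so no ε-production is kept.
Expand every rule over subsets of its nullable positions: S → M if if gives M if if | if if. M → S M gives S M | S.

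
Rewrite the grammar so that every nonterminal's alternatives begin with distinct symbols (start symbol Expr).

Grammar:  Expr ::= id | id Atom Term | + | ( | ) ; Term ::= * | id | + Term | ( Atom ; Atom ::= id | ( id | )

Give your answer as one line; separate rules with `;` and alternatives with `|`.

Expr ::= + | ( | ) | id Expr1; Term ::= * | id | + Term | ( Atom; Atom ::= id | ( id | ); Expr1 ::= ε | Atom Term

Expr has alternatives sharing prefix 'id': factor to Expr → id Expr1 with Expr1 → ε | Atom Term.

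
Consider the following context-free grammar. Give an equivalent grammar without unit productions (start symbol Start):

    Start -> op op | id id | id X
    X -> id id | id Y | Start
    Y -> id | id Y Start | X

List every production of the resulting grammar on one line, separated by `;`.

Unit pairs: X ⇒* {Start}; Y ⇒* {Start, X}.
Replace each nonterminal's rules with the union of the non-unit rules of every nonterminal it unit-derives.

Start -> op op | id id | id X; X -> op op | id id | id X | id Y; Y -> op op | id id | id X | id Y | id | id Y Start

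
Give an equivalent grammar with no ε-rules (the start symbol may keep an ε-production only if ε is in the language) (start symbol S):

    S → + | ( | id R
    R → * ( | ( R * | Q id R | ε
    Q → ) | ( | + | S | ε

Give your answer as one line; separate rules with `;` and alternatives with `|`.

Nullable set = {Q, R}.
ε ∉ L(G), so no ε-production is kept.
Expand every rule over subsets of its nullable positions: S → id R gives id R | id. R → ( R * gives ( R * | ( *. R → Q id R gives Q id R | Q id | id R | id.

S → + | ( | id R | id; R → * ( | ( R * | ( * | Q id R | Q id | id R | id; Q → ) | ( | + | S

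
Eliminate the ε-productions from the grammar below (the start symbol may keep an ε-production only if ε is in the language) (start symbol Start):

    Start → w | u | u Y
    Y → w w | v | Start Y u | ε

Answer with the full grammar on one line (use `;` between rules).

The nullable symbols are {Y}.
ε ∉ L(G), so no ε-production is kept.
Add the nullable-subset variants: Y → Start Y u gives Start Y u | Start u.

Start → w | u | u Y; Y → w w | v | Start Y u | Start u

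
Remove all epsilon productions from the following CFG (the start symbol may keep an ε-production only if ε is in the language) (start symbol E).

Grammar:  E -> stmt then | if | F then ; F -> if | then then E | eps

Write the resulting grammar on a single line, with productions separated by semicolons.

E -> stmt then | if | F then | then; F -> if | then then E

Nullable nonterminals: {F}.
ε ∉ L(G), so no ε-production is kept.
Expand every rule over subsets of its nullable positions: E → F then gives F then | then.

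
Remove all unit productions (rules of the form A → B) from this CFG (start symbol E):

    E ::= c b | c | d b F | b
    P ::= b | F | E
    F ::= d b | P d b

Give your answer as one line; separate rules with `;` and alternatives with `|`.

Unit pairs: P ⇒* {E, F}.
For each unit pair (A, B), copy every non-unit production of B to A, then drop all unit productions.

E ::= c b | c | d b F | b; P ::= c b | c | d b F | b | d b | P d b; F ::= d b | P d b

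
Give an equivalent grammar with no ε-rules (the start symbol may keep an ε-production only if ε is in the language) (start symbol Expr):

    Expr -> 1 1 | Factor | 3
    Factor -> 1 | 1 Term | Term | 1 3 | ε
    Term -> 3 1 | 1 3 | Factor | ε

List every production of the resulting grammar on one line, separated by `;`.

Nullable set = {Expr, Factor, Term}.
ε ∈ L(G) since Expr is nullable, so keep Expr → ε.

Expr -> 1 1 | Factor | 3 | ε; Factor -> 1 | 1 Term | Term | 1 3; Term -> 3 1 | 1 3 | Factor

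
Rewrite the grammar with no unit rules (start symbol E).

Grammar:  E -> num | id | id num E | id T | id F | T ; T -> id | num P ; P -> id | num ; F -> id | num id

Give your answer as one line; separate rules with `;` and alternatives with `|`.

E -> num | id | id num E | id T | id F | num P; T -> id | num P; P -> id | num; F -> id | num id

Unit pairs: E ⇒* {T}.
For each unit pair (A, B), copy every non-unit production of B to A, then drop all unit productions.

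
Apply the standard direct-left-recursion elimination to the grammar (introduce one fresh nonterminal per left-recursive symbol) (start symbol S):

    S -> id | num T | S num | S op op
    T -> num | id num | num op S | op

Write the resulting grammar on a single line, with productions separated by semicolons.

S is directly left-recursive.
For S: α = {num, op op}, β = {id, num T}. Rewrite as S → β S' and S' → α S' | ε.

S -> id S' | num T S'; T -> num | id num | num op S | op; S' -> num S' | op op S' | ε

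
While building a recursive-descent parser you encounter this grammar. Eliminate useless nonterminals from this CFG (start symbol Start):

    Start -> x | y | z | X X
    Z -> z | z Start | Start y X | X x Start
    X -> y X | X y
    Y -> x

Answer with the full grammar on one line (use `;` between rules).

Start -> x | y | z

Generating nonterminals: {Start, Y, Z}.
Reachable from Start after that: {Start}.
Removed useless symbols: {X, Y, Z} and every production mentioning them.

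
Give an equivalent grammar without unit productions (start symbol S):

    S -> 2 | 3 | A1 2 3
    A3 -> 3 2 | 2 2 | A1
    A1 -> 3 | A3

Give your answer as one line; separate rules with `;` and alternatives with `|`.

S -> 2 | 3 | A1 2 3; A3 -> 3 | 3 2 | 2 2; A1 -> 3 | 3 2 | 2 2

Unit pairs: A1 ⇒* {A3}; A3 ⇒* {A1}.
For each unit pair (A, B), copy every non-unit production of B to A, then drop all unit productions.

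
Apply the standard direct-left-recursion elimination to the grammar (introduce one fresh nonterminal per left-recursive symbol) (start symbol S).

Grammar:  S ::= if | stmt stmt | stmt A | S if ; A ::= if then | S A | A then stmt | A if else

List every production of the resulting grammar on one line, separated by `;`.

Left recursion appears on S, A.
For S: α = {if}, β = {if, stmt stmt, stmt A}. Rewrite as S → β S' and S' → α S' | ε.
For A: α = {then stmt, if else}, β = {if then, S A}. Rewrite as A → β A' and A' → α A' | ε.

S ::= if S' | stmt stmt S' | stmt A S'; A ::= if then A' | S A A'; S' ::= if S' | ε; A' ::= then stmt A' | if else A' | ε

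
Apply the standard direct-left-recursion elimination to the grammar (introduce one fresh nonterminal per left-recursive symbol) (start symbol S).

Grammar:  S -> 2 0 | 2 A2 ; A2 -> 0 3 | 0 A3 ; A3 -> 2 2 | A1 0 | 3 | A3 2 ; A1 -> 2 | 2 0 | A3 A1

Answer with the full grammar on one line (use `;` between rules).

A3 is directly left-recursive.
For A3: α = {2}, β = {2 2, A1 0, 3}. Rewrite as A3 → β A3' and A3' → α A3' | ε.

S -> 2 0 | 2 A2; A2 -> 0 3 | 0 A3; A3 -> 2 2 A3' | A1 0 A3' | 3 A3'; A1 -> 2 | 2 0 | A3 A1; A3' -> 2 A3' | ε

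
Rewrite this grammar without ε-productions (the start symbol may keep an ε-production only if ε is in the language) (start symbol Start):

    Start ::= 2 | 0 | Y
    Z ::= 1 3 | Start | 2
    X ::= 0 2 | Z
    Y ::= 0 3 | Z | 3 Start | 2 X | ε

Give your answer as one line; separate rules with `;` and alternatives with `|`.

Start ::= 2 | 0 | Y | ε; Z ::= 1 3 | Start | 2; X ::= 0 2 | Z; Y ::= 0 3 | Z | 3 Start | 3 | 2 X | 2

The nullable symbols are {Start, X, Y, Z}.
ε ∈ L(G) since Start is nullable, so keep Start → ε.
For each production, add variants omitting each subset of nullable occurrences: Y → 3 Start gives 3 Start | 3. Y → 2 X gives 2 X | 2.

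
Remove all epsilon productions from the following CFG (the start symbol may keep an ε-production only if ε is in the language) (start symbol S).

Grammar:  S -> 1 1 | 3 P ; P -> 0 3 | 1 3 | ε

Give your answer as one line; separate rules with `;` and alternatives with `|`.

S -> 1 1 | 3 P | 3; P -> 0 3 | 1 3

The nullable symbols are {P}.
ε ∉ L(G), so no ε-production is kept.
Expand every rule over subsets of its nullable positions: S → 3 P gives 3 P | 3.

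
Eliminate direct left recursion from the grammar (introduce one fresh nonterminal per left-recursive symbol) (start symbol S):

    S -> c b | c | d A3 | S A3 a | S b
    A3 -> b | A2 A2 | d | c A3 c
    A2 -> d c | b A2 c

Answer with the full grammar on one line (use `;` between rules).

S -> c b S' | c S' | d A3 S'; A3 -> b | A2 A2 | d | c A3 c; A2 -> d c | b A2 c; S' -> A3 a S' | b S' | ε

Directly left-recursive nonterminal: S.
For S: α = {A3 a, b}, β = {c b, c, d A3}. Rewrite as S → β S' and S' → α S' | ε.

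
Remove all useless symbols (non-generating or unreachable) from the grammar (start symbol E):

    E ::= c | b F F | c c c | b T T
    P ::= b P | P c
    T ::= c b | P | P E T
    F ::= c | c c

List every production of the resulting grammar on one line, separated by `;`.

Generating nonterminals: {E, F, T}.
Reachable from E after that: {E, F, T}.
Removed useless symbols: {P} and every production mentioning them.

E ::= c | b F F | c c c | b T T; T ::= c b; F ::= c | c c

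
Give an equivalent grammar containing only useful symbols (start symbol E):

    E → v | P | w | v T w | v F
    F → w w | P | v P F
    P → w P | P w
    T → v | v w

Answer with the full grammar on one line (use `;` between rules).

E → v | w | v T w | v F; F → w w; T → v | v w

Generating nonterminals: {E, F, T}.
Reachable from E after that: {E, F, T}.
Removed useless symbols: {P} and every production mentioning them.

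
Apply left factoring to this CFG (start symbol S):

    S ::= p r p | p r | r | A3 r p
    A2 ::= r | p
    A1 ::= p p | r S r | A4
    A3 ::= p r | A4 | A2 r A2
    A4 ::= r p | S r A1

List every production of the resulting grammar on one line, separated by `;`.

S has alternatives sharing prefix 'p r': factor to S → p r S' with S' → p | ε.

S ::= r | A3 r p | p r S'; A2 ::= r | p; A1 ::= p p | r S r | A4; A3 ::= p r | A4 | A2 r A2; A4 ::= r p | S r A1; S' ::= p | ε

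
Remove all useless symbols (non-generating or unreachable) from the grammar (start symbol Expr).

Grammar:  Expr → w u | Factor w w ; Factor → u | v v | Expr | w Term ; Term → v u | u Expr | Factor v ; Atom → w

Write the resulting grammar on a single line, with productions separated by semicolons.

Expr → w u | Factor w w; Factor → u | v v | Expr | w Term; Term → v u | u Expr | Factor v

Generating nonterminals: {Atom, Expr, Factor, Term}.
Reachable from Expr after that: {Expr, Factor, Term}.
Removed useless symbols: {Atom} and every production mentioning them.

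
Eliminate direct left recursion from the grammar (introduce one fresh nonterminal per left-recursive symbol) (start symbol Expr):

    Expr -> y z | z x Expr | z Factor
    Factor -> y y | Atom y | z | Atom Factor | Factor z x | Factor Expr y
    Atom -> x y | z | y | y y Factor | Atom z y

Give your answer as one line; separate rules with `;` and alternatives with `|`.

Expr -> y z | z x Expr | z Factor; Factor -> y y Factor1 | Atom y Factor1 | z Factor1 | Atom Factor Factor1; Atom -> x y Atom1 | z Atom1 | y Atom1 | y y Factor Atom1; Factor1 -> z x Factor1 | Expr y Factor1 | ε; Atom1 -> z y Atom1 | ε

Directly left-recursive nonterminals: Factor, Atom.
For Factor: α = {z x, Expr y}, β = {y y, Atom y, z, Atom Factor}. Rewrite as Factor → β Factor1 and Factor1 → α Factor1 | ε.
For Atom: α = {z y}, β = {x y, z, y, y y Factor}. Rewrite as Atom → β Atom1 and Atom1 → α Atom1 | ε.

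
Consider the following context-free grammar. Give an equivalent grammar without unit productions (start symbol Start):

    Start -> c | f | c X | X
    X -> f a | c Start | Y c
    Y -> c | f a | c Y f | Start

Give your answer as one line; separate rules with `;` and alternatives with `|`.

Unit pairs: Start ⇒* {X}; Y ⇒* {Start, X}.
For each unit pair (A, B), copy every non-unit production of B to A, then drop all unit productions.

Start -> c | f | c X | f a | c Start | Y c; X -> f a | c Start | Y c; Y -> c | f | c X | f a | c Start | Y c | c Y f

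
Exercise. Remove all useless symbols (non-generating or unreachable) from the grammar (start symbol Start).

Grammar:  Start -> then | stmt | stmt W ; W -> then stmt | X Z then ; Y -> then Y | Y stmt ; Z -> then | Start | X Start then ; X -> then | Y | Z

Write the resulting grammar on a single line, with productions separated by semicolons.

Generating nonterminals: {Start, W, X, Z}.
Reachable from Start after that: {Start, W, X, Z}.
Removed useless symbols: {Y} and every production mentioning them.

Start -> then | stmt | stmt W; W -> then stmt | X Z then; Z -> then | Start | X Start then; X -> then | Z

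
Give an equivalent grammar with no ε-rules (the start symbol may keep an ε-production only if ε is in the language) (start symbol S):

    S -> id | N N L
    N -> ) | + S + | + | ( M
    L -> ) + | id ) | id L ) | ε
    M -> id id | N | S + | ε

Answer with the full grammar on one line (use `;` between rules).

S -> id | N N L | N N; N -> ) | + S + | + | ( M | (; L -> ) + | id ) | id L ); M -> id id | N | S +

Nullable set = {L, M}.
ε ∉ L(G), so no ε-production is kept.
Expand every rule over subsets of its nullable positions: S → N N L gives N N L | N N. N → ( M gives ( M | (.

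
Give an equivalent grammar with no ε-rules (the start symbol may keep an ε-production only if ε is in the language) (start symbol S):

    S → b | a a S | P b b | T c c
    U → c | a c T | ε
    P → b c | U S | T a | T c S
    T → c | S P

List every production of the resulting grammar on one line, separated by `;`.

Nullable set = {U}.
ε ∉ L(G), so no ε-production is kept.
Expand every rule over subsets of its nullable positions: P → U S gives U S | S.

S → b | a a S | P b b | T c c; U → c | a c T; P → b c | U S | S | T a | T c S; T → c | S P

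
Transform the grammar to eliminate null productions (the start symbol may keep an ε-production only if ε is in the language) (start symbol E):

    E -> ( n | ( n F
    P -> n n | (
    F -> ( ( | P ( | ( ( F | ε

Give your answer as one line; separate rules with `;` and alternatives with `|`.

E -> ( n | ( n F; P -> n n | (; F -> ( ( | P ( | ( ( F

Nullable nonterminals: {F}.
ε ∉ L(G), so no ε-production is kept.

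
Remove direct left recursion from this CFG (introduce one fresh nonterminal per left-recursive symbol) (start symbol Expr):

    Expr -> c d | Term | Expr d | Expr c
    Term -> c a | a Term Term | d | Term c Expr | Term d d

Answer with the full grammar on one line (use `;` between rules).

Expr -> c d Expr1 | Term Expr1; Term -> c a Term1 | a Term Term Term1 | d Term1; Expr1 -> d Expr1 | c Expr1 | ε; Term1 -> c Expr Term1 | d d Term1 | ε

Directly left-recursive nonterminals: Expr, Term.
For Expr: α = {d, c}, β = {c d, Term}. Rewrite as Expr → β Expr1 and Expr1 → α Expr1 | ε.
For Term: α = {c Expr, d d}, β = {c a, a Term Term, d}. Rewrite as Term → β Term1 and Term1 → α Term1 | ε.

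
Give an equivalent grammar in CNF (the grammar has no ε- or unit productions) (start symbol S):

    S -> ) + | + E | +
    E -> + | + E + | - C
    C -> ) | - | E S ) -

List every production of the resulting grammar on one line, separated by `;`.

S -> X1 X2 | X2 E | +; E -> + | X2 Y1 | X3 C; C -> ) | - | E Y2; X1 -> ); X2 -> +; X3 -> -; Y1 -> E X2; Y2 -> S Y3; Y3 -> X1 X3

Introduce a nonterminal for each terminal appearing in a rule of length ≥ 2: X1 → ), X2 → +, X3 → -.
Binarize each right-hand side of length ≥ 3 by chaining fresh nonterminals (Y1, Y2, …): affected rules were E → X2 E X2; C → E S X1 X3.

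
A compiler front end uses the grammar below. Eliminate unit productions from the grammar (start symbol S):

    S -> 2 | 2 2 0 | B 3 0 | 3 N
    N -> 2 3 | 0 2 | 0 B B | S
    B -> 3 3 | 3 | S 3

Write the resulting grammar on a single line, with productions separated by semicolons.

S -> 2 | 2 2 0 | B 3 0 | 3 N; N -> 2 | 2 2 0 | B 3 0 | 3 N | 2 3 | 0 2 | 0 B B; B -> 3 3 | 3 | S 3

Unit pairs: N ⇒* {S}.
For each unit pair (A, B), copy every non-unit production of B to A, then drop all unit productions.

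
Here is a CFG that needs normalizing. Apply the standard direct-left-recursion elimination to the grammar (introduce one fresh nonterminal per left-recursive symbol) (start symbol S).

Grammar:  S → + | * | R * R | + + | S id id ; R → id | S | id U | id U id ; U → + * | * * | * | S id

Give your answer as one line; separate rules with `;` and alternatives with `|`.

Directly left-recursive nonterminal: S.
For S: α = {id id}, β = {+, *, R * R, + +}. Rewrite as S → β S' and S' → α S' | ε.

S → + S' | * S' | R * R S' | + + S'; R → id | S | id U | id U id; U → + * | * * | * | S id; S' → id id S' | eps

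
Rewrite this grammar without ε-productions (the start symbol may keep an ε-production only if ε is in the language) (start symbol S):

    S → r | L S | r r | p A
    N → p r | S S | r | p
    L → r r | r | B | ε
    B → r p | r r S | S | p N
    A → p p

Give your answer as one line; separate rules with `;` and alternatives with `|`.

The nullable symbols are {L}.
ε ∉ L(G), so no ε-production is kept.

S → r | L S | r r | p A; N → p r | S S | r | p; L → r r | r | B; B → r p | r r S | S | p N; A → p p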